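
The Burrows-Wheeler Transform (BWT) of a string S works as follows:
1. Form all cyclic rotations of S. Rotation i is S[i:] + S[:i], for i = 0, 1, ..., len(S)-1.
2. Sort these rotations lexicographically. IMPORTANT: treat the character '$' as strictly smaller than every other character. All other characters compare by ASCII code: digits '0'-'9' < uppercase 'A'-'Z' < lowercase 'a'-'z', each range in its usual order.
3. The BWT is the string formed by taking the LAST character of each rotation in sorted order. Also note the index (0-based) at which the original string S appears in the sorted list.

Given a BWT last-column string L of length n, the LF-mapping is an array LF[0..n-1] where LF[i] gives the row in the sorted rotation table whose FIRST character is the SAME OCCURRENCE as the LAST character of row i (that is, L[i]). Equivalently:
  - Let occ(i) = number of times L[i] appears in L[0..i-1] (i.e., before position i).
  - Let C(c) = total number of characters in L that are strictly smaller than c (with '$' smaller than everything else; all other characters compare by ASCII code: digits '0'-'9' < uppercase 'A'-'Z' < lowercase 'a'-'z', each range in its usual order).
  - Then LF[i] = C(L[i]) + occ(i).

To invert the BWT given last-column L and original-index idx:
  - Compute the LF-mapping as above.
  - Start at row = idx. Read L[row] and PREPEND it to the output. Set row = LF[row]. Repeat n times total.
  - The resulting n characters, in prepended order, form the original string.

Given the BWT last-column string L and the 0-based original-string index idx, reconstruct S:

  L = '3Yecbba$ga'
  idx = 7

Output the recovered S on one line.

LF mapping: 1 2 8 7 5 6 3 0 9 4
Walk LF starting at row 7, prepending L[row]:
  step 1: row=7, L[7]='$', prepend. Next row=LF[7]=0
  step 2: row=0, L[0]='3', prepend. Next row=LF[0]=1
  step 3: row=1, L[1]='Y', prepend. Next row=LF[1]=2
  step 4: row=2, L[2]='e', prepend. Next row=LF[2]=8
  step 5: row=8, L[8]='g', prepend. Next row=LF[8]=9
  step 6: row=9, L[9]='a', prepend. Next row=LF[9]=4
  step 7: row=4, L[4]='b', prepend. Next row=LF[4]=5
  step 8: row=5, L[5]='b', prepend. Next row=LF[5]=6
  step 9: row=6, L[6]='a', prepend. Next row=LF[6]=3
  step 10: row=3, L[3]='c', prepend. Next row=LF[3]=7
Reversed output: cabbageY3$

Answer: cabbageY3$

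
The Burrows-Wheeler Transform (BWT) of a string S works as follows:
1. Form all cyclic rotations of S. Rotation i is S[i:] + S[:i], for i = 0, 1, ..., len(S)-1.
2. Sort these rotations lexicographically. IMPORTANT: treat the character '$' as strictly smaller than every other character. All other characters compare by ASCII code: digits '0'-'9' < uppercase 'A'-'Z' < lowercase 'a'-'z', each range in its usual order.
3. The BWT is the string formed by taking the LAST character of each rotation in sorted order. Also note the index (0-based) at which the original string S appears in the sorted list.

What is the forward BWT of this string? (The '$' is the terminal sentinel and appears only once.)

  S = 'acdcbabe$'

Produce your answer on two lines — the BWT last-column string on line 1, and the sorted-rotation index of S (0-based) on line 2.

Answer: eb$cadacb
2

Derivation:
All 9 rotations (rotation i = S[i:]+S[:i]):
  rot[0] = acdcbabe$
  rot[1] = cdcbabe$a
  rot[2] = dcbabe$ac
  rot[3] = cbabe$acd
  rot[4] = babe$acdc
  rot[5] = abe$acdcb
  rot[6] = be$acdcba
  rot[7] = e$acdcbab
  rot[8] = $acdcbabe
Sorted (with $ < everything):
  sorted[0] = $acdcbabe  (last char: 'e')
  sorted[1] = abe$acdcb  (last char: 'b')
  sorted[2] = acdcbabe$  (last char: '$')
  sorted[3] = babe$acdc  (last char: 'c')
  sorted[4] = be$acdcba  (last char: 'a')
  sorted[5] = cbabe$acd  (last char: 'd')
  sorted[6] = cdcbabe$a  (last char: 'a')
  sorted[7] = dcbabe$ac  (last char: 'c')
  sorted[8] = e$acdcbab  (last char: 'b')
Last column: eb$cadacb
Original string S is at sorted index 2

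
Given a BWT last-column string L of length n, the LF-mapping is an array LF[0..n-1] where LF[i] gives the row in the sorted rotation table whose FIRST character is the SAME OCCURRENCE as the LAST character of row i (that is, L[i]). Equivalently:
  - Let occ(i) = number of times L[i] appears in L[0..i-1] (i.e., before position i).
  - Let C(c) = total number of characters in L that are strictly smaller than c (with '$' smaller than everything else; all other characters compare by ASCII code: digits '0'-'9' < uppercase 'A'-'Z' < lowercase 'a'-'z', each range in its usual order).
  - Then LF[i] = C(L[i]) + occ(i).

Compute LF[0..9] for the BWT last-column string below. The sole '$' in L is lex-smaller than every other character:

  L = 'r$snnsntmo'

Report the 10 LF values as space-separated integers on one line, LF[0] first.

Answer: 6 0 7 2 3 8 4 9 1 5

Derivation:
Char counts: '$':1, 'm':1, 'n':3, 'o':1, 'r':1, 's':2, 't':1
C (first-col start): C('$')=0, C('m')=1, C('n')=2, C('o')=5, C('r')=6, C('s')=7, C('t')=9
L[0]='r': occ=0, LF[0]=C('r')+0=6+0=6
L[1]='$': occ=0, LF[1]=C('$')+0=0+0=0
L[2]='s': occ=0, LF[2]=C('s')+0=7+0=7
L[3]='n': occ=0, LF[3]=C('n')+0=2+0=2
L[4]='n': occ=1, LF[4]=C('n')+1=2+1=3
L[5]='s': occ=1, LF[5]=C('s')+1=7+1=8
L[6]='n': occ=2, LF[6]=C('n')+2=2+2=4
L[7]='t': occ=0, LF[7]=C('t')+0=9+0=9
L[8]='m': occ=0, LF[8]=C('m')+0=1+0=1
L[9]='o': occ=0, LF[9]=C('o')+0=5+0=5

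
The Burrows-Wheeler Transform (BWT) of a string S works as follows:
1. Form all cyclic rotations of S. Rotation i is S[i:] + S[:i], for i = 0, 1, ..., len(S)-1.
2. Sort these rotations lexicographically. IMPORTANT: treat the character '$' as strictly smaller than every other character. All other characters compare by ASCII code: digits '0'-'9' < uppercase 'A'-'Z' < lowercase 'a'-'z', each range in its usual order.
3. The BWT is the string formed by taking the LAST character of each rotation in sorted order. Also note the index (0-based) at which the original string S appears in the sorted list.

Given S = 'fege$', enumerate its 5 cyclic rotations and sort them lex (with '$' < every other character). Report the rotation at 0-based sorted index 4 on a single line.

All 5 rotations (rotation i = S[i:]+S[:i]):
  rot[0] = fege$
  rot[1] = ege$f
  rot[2] = ge$fe
  rot[3] = e$feg
  rot[4] = $fege
Sorted (with $ < everything):
  sorted[0] = $fege
  sorted[1] = e$feg
  sorted[2] = ege$f
  sorted[3] = fege$
  sorted[4] = ge$fe
sorted[4] = ge$fe

Answer: ge$fe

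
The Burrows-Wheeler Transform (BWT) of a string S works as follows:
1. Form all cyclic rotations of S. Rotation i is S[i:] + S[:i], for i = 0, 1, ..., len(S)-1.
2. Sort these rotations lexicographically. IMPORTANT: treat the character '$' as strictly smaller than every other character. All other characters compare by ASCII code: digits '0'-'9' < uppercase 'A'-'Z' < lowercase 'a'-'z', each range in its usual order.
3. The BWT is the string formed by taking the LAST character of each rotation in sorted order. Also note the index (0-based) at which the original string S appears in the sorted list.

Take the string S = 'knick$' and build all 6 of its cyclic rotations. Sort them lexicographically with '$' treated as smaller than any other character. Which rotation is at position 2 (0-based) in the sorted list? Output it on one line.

All 6 rotations (rotation i = S[i:]+S[:i]):
  rot[0] = knick$
  rot[1] = nick$k
  rot[2] = ick$kn
  rot[3] = ck$kni
  rot[4] = k$knic
  rot[5] = $knick
Sorted (with $ < everything):
  sorted[0] = $knick
  sorted[1] = ck$kni
  sorted[2] = ick$kn
  sorted[3] = k$knic
  sorted[4] = knick$
  sorted[5] = nick$k
sorted[2] = ick$kn

Answer: ick$kn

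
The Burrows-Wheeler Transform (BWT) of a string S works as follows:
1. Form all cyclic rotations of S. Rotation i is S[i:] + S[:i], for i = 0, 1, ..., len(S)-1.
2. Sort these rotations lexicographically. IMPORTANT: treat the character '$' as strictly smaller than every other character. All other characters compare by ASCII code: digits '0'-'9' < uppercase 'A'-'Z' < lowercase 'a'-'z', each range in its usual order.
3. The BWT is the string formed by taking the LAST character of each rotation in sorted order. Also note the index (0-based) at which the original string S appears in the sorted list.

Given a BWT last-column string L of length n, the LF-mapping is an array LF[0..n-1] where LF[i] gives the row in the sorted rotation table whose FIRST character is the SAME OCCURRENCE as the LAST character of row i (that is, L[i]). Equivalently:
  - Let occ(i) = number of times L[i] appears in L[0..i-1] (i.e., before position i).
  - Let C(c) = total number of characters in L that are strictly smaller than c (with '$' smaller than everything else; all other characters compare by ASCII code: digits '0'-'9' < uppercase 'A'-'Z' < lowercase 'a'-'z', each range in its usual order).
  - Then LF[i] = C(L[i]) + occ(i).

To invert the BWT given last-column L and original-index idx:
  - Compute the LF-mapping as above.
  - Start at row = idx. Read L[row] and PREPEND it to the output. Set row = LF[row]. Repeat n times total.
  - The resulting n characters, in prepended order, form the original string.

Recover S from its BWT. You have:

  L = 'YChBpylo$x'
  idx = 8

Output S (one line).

Answer: xylophCBY$

Derivation:
LF mapping: 3 2 4 1 7 9 5 6 0 8
Walk LF starting at row 8, prepending L[row]:
  step 1: row=8, L[8]='$', prepend. Next row=LF[8]=0
  step 2: row=0, L[0]='Y', prepend. Next row=LF[0]=3
  step 3: row=3, L[3]='B', prepend. Next row=LF[3]=1
  step 4: row=1, L[1]='C', prepend. Next row=LF[1]=2
  step 5: row=2, L[2]='h', prepend. Next row=LF[2]=4
  step 6: row=4, L[4]='p', prepend. Next row=LF[4]=7
  step 7: row=7, L[7]='o', prepend. Next row=LF[7]=6
  step 8: row=6, L[6]='l', prepend. Next row=LF[6]=5
  step 9: row=5, L[5]='y', prepend. Next row=LF[5]=9
  step 10: row=9, L[9]='x', prepend. Next row=LF[9]=8
Reversed output: xylophCBY$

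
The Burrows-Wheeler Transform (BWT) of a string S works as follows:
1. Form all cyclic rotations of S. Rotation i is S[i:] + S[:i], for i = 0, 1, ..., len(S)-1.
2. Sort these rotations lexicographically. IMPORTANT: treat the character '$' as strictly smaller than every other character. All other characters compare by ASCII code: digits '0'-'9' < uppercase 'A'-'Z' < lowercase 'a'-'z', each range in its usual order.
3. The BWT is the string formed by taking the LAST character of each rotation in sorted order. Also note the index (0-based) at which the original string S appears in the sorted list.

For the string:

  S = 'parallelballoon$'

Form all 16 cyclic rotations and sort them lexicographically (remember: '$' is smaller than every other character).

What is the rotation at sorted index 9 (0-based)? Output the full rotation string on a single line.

All 16 rotations (rotation i = S[i:]+S[:i]):
  rot[0] = parallelballoon$
  rot[1] = arallelballoon$p
  rot[2] = rallelballoon$pa
  rot[3] = allelballoon$par
  rot[4] = llelballoon$para
  rot[5] = lelballoon$paral
  rot[6] = elballoon$parall
  rot[7] = lballoon$paralle
  rot[8] = balloon$parallel
  rot[9] = alloon$parallelb
  rot[10] = lloon$parallelba
  rot[11] = loon$parallelbal
  rot[12] = oon$parallelball
  rot[13] = on$parallelballo
  rot[14] = n$parallelballoo
  rot[15] = $parallelballoon
Sorted (with $ < everything):
  sorted[0] = $parallelballoon
  sorted[1] = allelballoon$par
  sorted[2] = alloon$parallelb
  sorted[3] = arallelballoon$p
  sorted[4] = balloon$parallel
  sorted[5] = elballoon$parall
  sorted[6] = lballoon$paralle
  sorted[7] = lelballoon$paral
  sorted[8] = llelballoon$para
  sorted[9] = lloon$parallelba
  sorted[10] = loon$parallelbal
  sorted[11] = n$parallelballoo
  sorted[12] = on$parallelballo
  sorted[13] = oon$parallelball
  sorted[14] = parallelballoon$
  sorted[15] = rallelballoon$pa
sorted[9] = lloon$parallelba

Answer: lloon$parallelba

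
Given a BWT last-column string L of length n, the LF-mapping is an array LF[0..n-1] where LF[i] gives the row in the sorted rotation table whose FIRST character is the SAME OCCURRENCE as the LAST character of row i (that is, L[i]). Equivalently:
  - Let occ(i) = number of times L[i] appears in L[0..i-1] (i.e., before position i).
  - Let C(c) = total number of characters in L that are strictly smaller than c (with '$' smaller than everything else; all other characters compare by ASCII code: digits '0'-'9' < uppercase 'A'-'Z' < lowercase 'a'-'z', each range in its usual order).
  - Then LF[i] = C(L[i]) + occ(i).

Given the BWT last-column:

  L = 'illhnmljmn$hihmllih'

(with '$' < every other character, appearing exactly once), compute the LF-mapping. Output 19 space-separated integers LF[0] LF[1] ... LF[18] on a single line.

Answer: 5 9 10 1 17 14 11 8 15 18 0 2 6 3 16 12 13 7 4

Derivation:
Char counts: '$':1, 'h':4, 'i':3, 'j':1, 'l':5, 'm':3, 'n':2
C (first-col start): C('$')=0, C('h')=1, C('i')=5, C('j')=8, C('l')=9, C('m')=14, C('n')=17
L[0]='i': occ=0, LF[0]=C('i')+0=5+0=5
L[1]='l': occ=0, LF[1]=C('l')+0=9+0=9
L[2]='l': occ=1, LF[2]=C('l')+1=9+1=10
L[3]='h': occ=0, LF[3]=C('h')+0=1+0=1
L[4]='n': occ=0, LF[4]=C('n')+0=17+0=17
L[5]='m': occ=0, LF[5]=C('m')+0=14+0=14
L[6]='l': occ=2, LF[6]=C('l')+2=9+2=11
L[7]='j': occ=0, LF[7]=C('j')+0=8+0=8
L[8]='m': occ=1, LF[8]=C('m')+1=14+1=15
L[9]='n': occ=1, LF[9]=C('n')+1=17+1=18
L[10]='$': occ=0, LF[10]=C('$')+0=0+0=0
L[11]='h': occ=1, LF[11]=C('h')+1=1+1=2
L[12]='i': occ=1, LF[12]=C('i')+1=5+1=6
L[13]='h': occ=2, LF[13]=C('h')+2=1+2=3
L[14]='m': occ=2, LF[14]=C('m')+2=14+2=16
L[15]='l': occ=3, LF[15]=C('l')+3=9+3=12
L[16]='l': occ=4, LF[16]=C('l')+4=9+4=13
L[17]='i': occ=2, LF[17]=C('i')+2=5+2=7
L[18]='h': occ=3, LF[18]=C('h')+3=1+3=4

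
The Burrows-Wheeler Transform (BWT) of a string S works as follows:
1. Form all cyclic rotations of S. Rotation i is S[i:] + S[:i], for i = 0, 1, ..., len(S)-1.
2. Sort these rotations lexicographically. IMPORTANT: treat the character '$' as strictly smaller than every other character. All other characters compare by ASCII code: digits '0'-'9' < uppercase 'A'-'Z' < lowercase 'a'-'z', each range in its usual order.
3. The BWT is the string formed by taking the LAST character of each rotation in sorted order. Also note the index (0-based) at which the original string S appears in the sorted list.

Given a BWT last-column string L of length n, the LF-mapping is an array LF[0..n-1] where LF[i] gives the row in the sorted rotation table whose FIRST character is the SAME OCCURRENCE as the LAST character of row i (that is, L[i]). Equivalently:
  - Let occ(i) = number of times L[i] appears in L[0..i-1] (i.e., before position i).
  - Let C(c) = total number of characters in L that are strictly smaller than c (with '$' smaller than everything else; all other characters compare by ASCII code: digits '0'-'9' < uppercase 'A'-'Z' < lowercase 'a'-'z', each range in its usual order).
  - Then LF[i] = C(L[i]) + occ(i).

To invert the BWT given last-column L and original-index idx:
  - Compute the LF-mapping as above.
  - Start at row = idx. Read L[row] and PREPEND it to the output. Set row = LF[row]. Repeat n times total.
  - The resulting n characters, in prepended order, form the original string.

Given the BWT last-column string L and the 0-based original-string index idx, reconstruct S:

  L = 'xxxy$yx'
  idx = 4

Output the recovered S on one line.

Answer: xyyxxx$

Derivation:
LF mapping: 1 2 3 5 0 6 4
Walk LF starting at row 4, prepending L[row]:
  step 1: row=4, L[4]='$', prepend. Next row=LF[4]=0
  step 2: row=0, L[0]='x', prepend. Next row=LF[0]=1
  step 3: row=1, L[1]='x', prepend. Next row=LF[1]=2
  step 4: row=2, L[2]='x', prepend. Next row=LF[2]=3
  step 5: row=3, L[3]='y', prepend. Next row=LF[3]=5
  step 6: row=5, L[5]='y', prepend. Next row=LF[5]=6
  step 7: row=6, L[6]='x', prepend. Next row=LF[6]=4
Reversed output: xyyxxx$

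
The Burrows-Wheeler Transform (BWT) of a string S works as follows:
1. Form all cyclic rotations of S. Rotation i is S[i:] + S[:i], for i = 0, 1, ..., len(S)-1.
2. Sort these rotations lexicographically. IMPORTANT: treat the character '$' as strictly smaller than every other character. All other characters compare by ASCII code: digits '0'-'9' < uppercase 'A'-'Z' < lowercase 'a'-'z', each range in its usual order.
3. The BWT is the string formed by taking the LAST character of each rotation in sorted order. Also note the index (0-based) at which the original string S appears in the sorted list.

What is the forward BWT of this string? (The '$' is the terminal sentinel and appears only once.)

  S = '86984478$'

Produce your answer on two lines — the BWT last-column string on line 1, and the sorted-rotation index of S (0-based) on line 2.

Answer: 8848479$6
7

Derivation:
All 9 rotations (rotation i = S[i:]+S[:i]):
  rot[0] = 86984478$
  rot[1] = 6984478$8
  rot[2] = 984478$86
  rot[3] = 84478$869
  rot[4] = 4478$8698
  rot[5] = 478$86984
  rot[6] = 78$869844
  rot[7] = 8$8698447
  rot[8] = $86984478
Sorted (with $ < everything):
  sorted[0] = $86984478  (last char: '8')
  sorted[1] = 4478$8698  (last char: '8')
  sorted[2] = 478$86984  (last char: '4')
  sorted[3] = 6984478$8  (last char: '8')
  sorted[4] = 78$869844  (last char: '4')
  sorted[5] = 8$8698447  (last char: '7')
  sorted[6] = 84478$869  (last char: '9')
  sorted[7] = 86984478$  (last char: '$')
  sorted[8] = 984478$86  (last char: '6')
Last column: 8848479$6
Original string S is at sorted index 7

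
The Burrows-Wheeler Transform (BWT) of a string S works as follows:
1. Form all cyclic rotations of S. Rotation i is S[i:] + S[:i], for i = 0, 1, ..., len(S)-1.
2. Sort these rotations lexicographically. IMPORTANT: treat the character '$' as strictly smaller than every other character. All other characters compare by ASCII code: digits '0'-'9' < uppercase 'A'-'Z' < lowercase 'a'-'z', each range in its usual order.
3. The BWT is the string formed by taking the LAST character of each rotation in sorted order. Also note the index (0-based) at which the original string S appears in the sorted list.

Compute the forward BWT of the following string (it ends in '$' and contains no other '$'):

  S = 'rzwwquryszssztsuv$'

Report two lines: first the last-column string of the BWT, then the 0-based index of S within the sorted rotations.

All 18 rotations (rotation i = S[i:]+S[:i]):
  rot[0] = rzwwquryszssztsuv$
  rot[1] = zwwquryszssztsuv$r
  rot[2] = wwquryszssztsuv$rz
  rot[3] = wquryszssztsuv$rzw
  rot[4] = quryszssztsuv$rzww
  rot[5] = uryszssztsuv$rzwwq
  rot[6] = ryszssztsuv$rzwwqu
  rot[7] = yszssztsuv$rzwwqur
  rot[8] = szssztsuv$rzwwqury
  rot[9] = zssztsuv$rzwwqurys
  rot[10] = ssztsuv$rzwwqurysz
  rot[11] = sztsuv$rzwwquryszs
  rot[12] = ztsuv$rzwwquryszss
  rot[13] = tsuv$rzwwquryszssz
  rot[14] = suv$rzwwquryszsszt
  rot[15] = uv$rzwwquryszsszts
  rot[16] = v$rzwwquryszssztsu
  rot[17] = $rzwwquryszssztsuv
Sorted (with $ < everything):
  sorted[0] = $rzwwquryszssztsuv  (last char: 'v')
  sorted[1] = quryszssztsuv$rzww  (last char: 'w')
  sorted[2] = ryszssztsuv$rzwwqu  (last char: 'u')
  sorted[3] = rzwwquryszssztsuv$  (last char: '$')
  sorted[4] = ssztsuv$rzwwqurysz  (last char: 'z')
  sorted[5] = suv$rzwwquryszsszt  (last char: 't')
  sorted[6] = szssztsuv$rzwwqury  (last char: 'y')
  sorted[7] = sztsuv$rzwwquryszs  (last char: 's')
  sorted[8] = tsuv$rzwwquryszssz  (last char: 'z')
  sorted[9] = uryszssztsuv$rzwwq  (last char: 'q')
  sorted[10] = uv$rzwwquryszsszts  (last char: 's')
  sorted[11] = v$rzwwquryszssztsu  (last char: 'u')
  sorted[12] = wquryszssztsuv$rzw  (last char: 'w')
  sorted[13] = wwquryszssztsuv$rz  (last char: 'z')
  sorted[14] = yszssztsuv$rzwwqur  (last char: 'r')
  sorted[15] = zssztsuv$rzwwqurys  (last char: 's')
  sorted[16] = ztsuv$rzwwquryszss  (last char: 's')
  sorted[17] = zwwquryszssztsuv$r  (last char: 'r')
Last column: vwu$ztyszqsuwzrssr
Original string S is at sorted index 3

Answer: vwu$ztyszqsuwzrssr
3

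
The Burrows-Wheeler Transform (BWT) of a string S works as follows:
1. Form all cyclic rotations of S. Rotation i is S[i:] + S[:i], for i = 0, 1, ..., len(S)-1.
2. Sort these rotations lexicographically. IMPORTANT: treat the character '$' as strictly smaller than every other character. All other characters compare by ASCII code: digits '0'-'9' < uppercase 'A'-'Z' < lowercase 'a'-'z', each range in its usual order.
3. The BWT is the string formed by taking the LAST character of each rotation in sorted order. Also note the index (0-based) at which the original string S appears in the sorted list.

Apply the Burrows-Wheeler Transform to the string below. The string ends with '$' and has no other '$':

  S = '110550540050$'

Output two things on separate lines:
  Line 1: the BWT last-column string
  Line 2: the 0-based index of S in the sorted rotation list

All 13 rotations (rotation i = S[i:]+S[:i]):
  rot[0] = 110550540050$
  rot[1] = 10550540050$1
  rot[2] = 0550540050$11
  rot[3] = 550540050$110
  rot[4] = 50540050$1105
  rot[5] = 0540050$11055
  rot[6] = 540050$110550
  rot[7] = 40050$1105505
  rot[8] = 0050$11055054
  rot[9] = 050$110550540
  rot[10] = 50$1105505400
  rot[11] = 0$11055054005
  rot[12] = $110550540050
Sorted (with $ < everything):
  sorted[0] = $110550540050  (last char: '0')
  sorted[1] = 0$11055054005  (last char: '5')
  sorted[2] = 0050$11055054  (last char: '4')
  sorted[3] = 050$110550540  (last char: '0')
  sorted[4] = 0540050$11055  (last char: '5')
  sorted[5] = 0550540050$11  (last char: '1')
  sorted[6] = 10550540050$1  (last char: '1')
  sorted[7] = 110550540050$  (last char: '$')
  sorted[8] = 40050$1105505  (last char: '5')
  sorted[9] = 50$1105505400  (last char: '0')
  sorted[10] = 50540050$1105  (last char: '5')
  sorted[11] = 540050$110550  (last char: '0')
  sorted[12] = 550540050$110  (last char: '0')
Last column: 0540511$50500
Original string S is at sorted index 7

Answer: 0540511$50500
7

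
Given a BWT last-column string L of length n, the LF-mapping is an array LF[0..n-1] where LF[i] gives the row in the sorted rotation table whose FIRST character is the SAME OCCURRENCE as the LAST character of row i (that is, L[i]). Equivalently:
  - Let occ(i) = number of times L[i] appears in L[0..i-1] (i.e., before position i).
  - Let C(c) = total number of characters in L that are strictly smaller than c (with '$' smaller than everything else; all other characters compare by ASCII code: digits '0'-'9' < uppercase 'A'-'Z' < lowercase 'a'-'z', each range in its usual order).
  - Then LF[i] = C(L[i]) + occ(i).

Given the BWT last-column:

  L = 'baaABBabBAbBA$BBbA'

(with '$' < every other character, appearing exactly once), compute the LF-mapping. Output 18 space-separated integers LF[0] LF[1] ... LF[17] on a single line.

Answer: 14 11 12 1 5 6 13 15 7 2 16 8 3 0 9 10 17 4

Derivation:
Char counts: '$':1, 'A':4, 'B':6, 'a':3, 'b':4
C (first-col start): C('$')=0, C('A')=1, C('B')=5, C('a')=11, C('b')=14
L[0]='b': occ=0, LF[0]=C('b')+0=14+0=14
L[1]='a': occ=0, LF[1]=C('a')+0=11+0=11
L[2]='a': occ=1, LF[2]=C('a')+1=11+1=12
L[3]='A': occ=0, LF[3]=C('A')+0=1+0=1
L[4]='B': occ=0, LF[4]=C('B')+0=5+0=5
L[5]='B': occ=1, LF[5]=C('B')+1=5+1=6
L[6]='a': occ=2, LF[6]=C('a')+2=11+2=13
L[7]='b': occ=1, LF[7]=C('b')+1=14+1=15
L[8]='B': occ=2, LF[8]=C('B')+2=5+2=7
L[9]='A': occ=1, LF[9]=C('A')+1=1+1=2
L[10]='b': occ=2, LF[10]=C('b')+2=14+2=16
L[11]='B': occ=3, LF[11]=C('B')+3=5+3=8
L[12]='A': occ=2, LF[12]=C('A')+2=1+2=3
L[13]='$': occ=0, LF[13]=C('$')+0=0+0=0
L[14]='B': occ=4, LF[14]=C('B')+4=5+4=9
L[15]='B': occ=5, LF[15]=C('B')+5=5+5=10
L[16]='b': occ=3, LF[16]=C('b')+3=14+3=17
L[17]='A': occ=3, LF[17]=C('A')+3=1+3=4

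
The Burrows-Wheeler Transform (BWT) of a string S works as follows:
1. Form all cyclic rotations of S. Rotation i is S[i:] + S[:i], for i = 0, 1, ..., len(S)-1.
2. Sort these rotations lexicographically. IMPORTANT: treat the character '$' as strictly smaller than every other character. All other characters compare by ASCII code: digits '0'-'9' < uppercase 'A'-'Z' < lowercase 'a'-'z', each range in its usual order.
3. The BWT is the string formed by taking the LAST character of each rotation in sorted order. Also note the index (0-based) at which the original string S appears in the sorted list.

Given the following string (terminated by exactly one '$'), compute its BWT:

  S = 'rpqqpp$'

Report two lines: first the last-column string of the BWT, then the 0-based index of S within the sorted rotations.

All 7 rotations (rotation i = S[i:]+S[:i]):
  rot[0] = rpqqpp$
  rot[1] = pqqpp$r
  rot[2] = qqpp$rp
  rot[3] = qpp$rpq
  rot[4] = pp$rpqq
  rot[5] = p$rpqqp
  rot[6] = $rpqqpp
Sorted (with $ < everything):
  sorted[0] = $rpqqpp  (last char: 'p')
  sorted[1] = p$rpqqp  (last char: 'p')
  sorted[2] = pp$rpqq  (last char: 'q')
  sorted[3] = pqqpp$r  (last char: 'r')
  sorted[4] = qpp$rpq  (last char: 'q')
  sorted[5] = qqpp$rp  (last char: 'p')
  sorted[6] = rpqqpp$  (last char: '$')
Last column: ppqrqp$
Original string S is at sorted index 6

Answer: ppqrqp$
6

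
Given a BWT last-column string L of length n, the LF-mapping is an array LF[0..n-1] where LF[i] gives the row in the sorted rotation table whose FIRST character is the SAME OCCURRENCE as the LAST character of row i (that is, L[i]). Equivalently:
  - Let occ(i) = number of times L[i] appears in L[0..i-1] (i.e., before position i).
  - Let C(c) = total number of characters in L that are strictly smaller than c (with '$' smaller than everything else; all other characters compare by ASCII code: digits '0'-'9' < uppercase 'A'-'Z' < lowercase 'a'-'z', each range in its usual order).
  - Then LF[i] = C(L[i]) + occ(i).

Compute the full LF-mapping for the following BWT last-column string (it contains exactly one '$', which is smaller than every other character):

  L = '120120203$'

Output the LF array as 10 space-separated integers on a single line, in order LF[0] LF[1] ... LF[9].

Answer: 4 6 1 5 7 2 8 3 9 0

Derivation:
Char counts: '$':1, '0':3, '1':2, '2':3, '3':1
C (first-col start): C('$')=0, C('0')=1, C('1')=4, C('2')=6, C('3')=9
L[0]='1': occ=0, LF[0]=C('1')+0=4+0=4
L[1]='2': occ=0, LF[1]=C('2')+0=6+0=6
L[2]='0': occ=0, LF[2]=C('0')+0=1+0=1
L[3]='1': occ=1, LF[3]=C('1')+1=4+1=5
L[4]='2': occ=1, LF[4]=C('2')+1=6+1=7
L[5]='0': occ=1, LF[5]=C('0')+1=1+1=2
L[6]='2': occ=2, LF[6]=C('2')+2=6+2=8
L[7]='0': occ=2, LF[7]=C('0')+2=1+2=3
L[8]='3': occ=0, LF[8]=C('3')+0=9+0=9
L[9]='$': occ=0, LF[9]=C('$')+0=0+0=0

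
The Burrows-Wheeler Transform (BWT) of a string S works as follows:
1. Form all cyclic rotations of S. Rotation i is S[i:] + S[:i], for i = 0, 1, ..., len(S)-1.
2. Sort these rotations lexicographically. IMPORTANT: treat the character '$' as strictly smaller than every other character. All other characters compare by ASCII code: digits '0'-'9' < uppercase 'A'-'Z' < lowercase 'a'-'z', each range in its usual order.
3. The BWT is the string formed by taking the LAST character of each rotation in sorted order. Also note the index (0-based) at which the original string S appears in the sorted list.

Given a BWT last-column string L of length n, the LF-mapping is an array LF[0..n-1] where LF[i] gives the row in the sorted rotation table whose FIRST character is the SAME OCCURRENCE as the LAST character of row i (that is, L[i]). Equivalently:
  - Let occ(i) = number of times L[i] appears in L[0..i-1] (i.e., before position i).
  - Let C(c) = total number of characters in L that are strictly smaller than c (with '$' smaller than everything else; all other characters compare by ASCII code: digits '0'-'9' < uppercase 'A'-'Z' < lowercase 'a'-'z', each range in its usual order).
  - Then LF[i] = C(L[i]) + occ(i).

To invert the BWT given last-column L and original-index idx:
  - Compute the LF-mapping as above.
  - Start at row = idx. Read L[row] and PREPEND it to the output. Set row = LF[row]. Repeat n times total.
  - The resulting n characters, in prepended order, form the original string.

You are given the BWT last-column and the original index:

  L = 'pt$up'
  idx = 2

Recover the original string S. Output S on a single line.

Answer: putp$

Derivation:
LF mapping: 1 3 0 4 2
Walk LF starting at row 2, prepending L[row]:
  step 1: row=2, L[2]='$', prepend. Next row=LF[2]=0
  step 2: row=0, L[0]='p', prepend. Next row=LF[0]=1
  step 3: row=1, L[1]='t', prepend. Next row=LF[1]=3
  step 4: row=3, L[3]='u', prepend. Next row=LF[3]=4
  step 5: row=4, L[4]='p', prepend. Next row=LF[4]=2
Reversed output: putp$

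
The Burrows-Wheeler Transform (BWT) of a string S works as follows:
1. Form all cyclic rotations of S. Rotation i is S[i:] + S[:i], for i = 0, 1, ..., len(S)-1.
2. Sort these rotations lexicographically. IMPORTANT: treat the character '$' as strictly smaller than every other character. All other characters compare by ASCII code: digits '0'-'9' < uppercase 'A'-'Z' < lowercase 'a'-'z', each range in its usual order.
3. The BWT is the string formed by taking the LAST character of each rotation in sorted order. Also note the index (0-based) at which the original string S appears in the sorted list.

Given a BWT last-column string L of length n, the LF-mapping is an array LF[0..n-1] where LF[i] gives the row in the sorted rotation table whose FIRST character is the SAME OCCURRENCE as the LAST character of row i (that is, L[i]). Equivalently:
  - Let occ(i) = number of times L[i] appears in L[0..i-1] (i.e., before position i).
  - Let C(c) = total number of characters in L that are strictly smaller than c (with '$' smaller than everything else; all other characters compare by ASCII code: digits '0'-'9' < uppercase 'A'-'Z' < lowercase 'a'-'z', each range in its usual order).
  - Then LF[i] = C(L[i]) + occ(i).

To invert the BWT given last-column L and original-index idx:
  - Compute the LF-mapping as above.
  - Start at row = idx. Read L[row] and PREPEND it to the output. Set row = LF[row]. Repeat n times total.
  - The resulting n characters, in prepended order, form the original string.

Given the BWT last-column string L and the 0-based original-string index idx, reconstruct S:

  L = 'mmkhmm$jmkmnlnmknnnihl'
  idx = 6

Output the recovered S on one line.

Answer: klnnmkhnnmhinmmlmjkmm$

Derivation:
LF mapping: 10 11 5 1 12 13 0 4 14 6 15 17 8 18 16 7 19 20 21 3 2 9
Walk LF starting at row 6, prepending L[row]:
  step 1: row=6, L[6]='$', prepend. Next row=LF[6]=0
  step 2: row=0, L[0]='m', prepend. Next row=LF[0]=10
  step 3: row=10, L[10]='m', prepend. Next row=LF[10]=15
  step 4: row=15, L[15]='k', prepend. Next row=LF[15]=7
  step 5: row=7, L[7]='j', prepend. Next row=LF[7]=4
  step 6: row=4, L[4]='m', prepend. Next row=LF[4]=12
  step 7: row=12, L[12]='l', prepend. Next row=LF[12]=8
  step 8: row=8, L[8]='m', prepend. Next row=LF[8]=14
  step 9: row=14, L[14]='m', prepend. Next row=LF[14]=16
  step 10: row=16, L[16]='n', prepend. Next row=LF[16]=19
  step 11: row=19, L[19]='i', prepend. Next row=LF[19]=3
  step 12: row=3, L[3]='h', prepend. Next row=LF[3]=1
  step 13: row=1, L[1]='m', prepend. Next row=LF[1]=11
  step 14: row=11, L[11]='n', prepend. Next row=LF[11]=17
  step 15: row=17, L[17]='n', prepend. Next row=LF[17]=20
  step 16: row=20, L[20]='h', prepend. Next row=LF[20]=2
  step 17: row=2, L[2]='k', prepend. Next row=LF[2]=5
  step 18: row=5, L[5]='m', prepend. Next row=LF[5]=13
  step 19: row=13, L[13]='n', prepend. Next row=LF[13]=18
  step 20: row=18, L[18]='n', prepend. Next row=LF[18]=21
  step 21: row=21, L[21]='l', prepend. Next row=LF[21]=9
  step 22: row=9, L[9]='k', prepend. Next row=LF[9]=6
Reversed output: klnnmkhnnmhinmmlmjkmm$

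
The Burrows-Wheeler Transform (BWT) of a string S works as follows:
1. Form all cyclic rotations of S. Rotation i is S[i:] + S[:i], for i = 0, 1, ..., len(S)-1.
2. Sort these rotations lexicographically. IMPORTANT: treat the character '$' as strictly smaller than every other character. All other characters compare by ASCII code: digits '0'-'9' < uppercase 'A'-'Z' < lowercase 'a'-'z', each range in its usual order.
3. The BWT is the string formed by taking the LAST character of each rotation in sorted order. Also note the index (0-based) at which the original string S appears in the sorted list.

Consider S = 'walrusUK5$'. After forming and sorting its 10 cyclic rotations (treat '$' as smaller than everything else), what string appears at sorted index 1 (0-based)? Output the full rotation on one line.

All 10 rotations (rotation i = S[i:]+S[:i]):
  rot[0] = walrusUK5$
  rot[1] = alrusUK5$w
  rot[2] = lrusUK5$wa
  rot[3] = rusUK5$wal
  rot[4] = usUK5$walr
  rot[5] = sUK5$walru
  rot[6] = UK5$walrus
  rot[7] = K5$walrusU
  rot[8] = 5$walrusUK
  rot[9] = $walrusUK5
Sorted (with $ < everything):
  sorted[0] = $walrusUK5
  sorted[1] = 5$walrusUK
  sorted[2] = K5$walrusU
  sorted[3] = UK5$walrus
  sorted[4] = alrusUK5$w
  sorted[5] = lrusUK5$wa
  sorted[6] = rusUK5$wal
  sorted[7] = sUK5$walru
  sorted[8] = usUK5$walr
  sorted[9] = walrusUK5$
sorted[1] = 5$walrusUK

Answer: 5$walrusUK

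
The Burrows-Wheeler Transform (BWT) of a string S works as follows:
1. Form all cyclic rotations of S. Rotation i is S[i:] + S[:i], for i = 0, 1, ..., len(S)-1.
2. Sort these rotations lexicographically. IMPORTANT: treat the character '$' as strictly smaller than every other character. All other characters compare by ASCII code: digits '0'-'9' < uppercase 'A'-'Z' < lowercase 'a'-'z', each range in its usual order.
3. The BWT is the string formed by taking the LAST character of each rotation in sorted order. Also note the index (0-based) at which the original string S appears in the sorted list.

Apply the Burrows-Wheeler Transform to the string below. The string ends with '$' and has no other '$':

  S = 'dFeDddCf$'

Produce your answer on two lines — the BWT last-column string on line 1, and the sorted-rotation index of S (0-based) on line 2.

All 9 rotations (rotation i = S[i:]+S[:i]):
  rot[0] = dFeDddCf$
  rot[1] = FeDddCf$d
  rot[2] = eDddCf$dF
  rot[3] = DddCf$dFe
  rot[4] = ddCf$dFeD
  rot[5] = dCf$dFeDd
  rot[6] = Cf$dFeDdd
  rot[7] = f$dFeDddC
  rot[8] = $dFeDddCf
Sorted (with $ < everything):
  sorted[0] = $dFeDddCf  (last char: 'f')
  sorted[1] = Cf$dFeDdd  (last char: 'd')
  sorted[2] = DddCf$dFe  (last char: 'e')
  sorted[3] = FeDddCf$d  (last char: 'd')
  sorted[4] = dCf$dFeDd  (last char: 'd')
  sorted[5] = dFeDddCf$  (last char: '$')
  sorted[6] = ddCf$dFeD  (last char: 'D')
  sorted[7] = eDddCf$dF  (last char: 'F')
  sorted[8] = f$dFeDddC  (last char: 'C')
Last column: fdedd$DFC
Original string S is at sorted index 5

Answer: fdedd$DFC
5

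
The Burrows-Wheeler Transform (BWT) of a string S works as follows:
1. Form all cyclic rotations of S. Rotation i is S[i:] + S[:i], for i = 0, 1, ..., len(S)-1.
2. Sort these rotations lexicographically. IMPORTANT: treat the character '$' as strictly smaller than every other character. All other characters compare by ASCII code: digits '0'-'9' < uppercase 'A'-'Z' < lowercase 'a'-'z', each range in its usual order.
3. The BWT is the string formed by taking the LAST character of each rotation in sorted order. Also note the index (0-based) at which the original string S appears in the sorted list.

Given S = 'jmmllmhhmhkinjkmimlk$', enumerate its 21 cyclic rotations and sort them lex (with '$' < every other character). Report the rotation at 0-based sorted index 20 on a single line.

Answer: njkmimlk$jmmllmhhmhki

Derivation:
All 21 rotations (rotation i = S[i:]+S[:i]):
  rot[0] = jmmllmhhmhkinjkmimlk$
  rot[1] = mmllmhhmhkinjkmimlk$j
  rot[2] = mllmhhmhkinjkmimlk$jm
  rot[3] = llmhhmhkinjkmimlk$jmm
  rot[4] = lmhhmhkinjkmimlk$jmml
  rot[5] = mhhmhkinjkmimlk$jmmll
  rot[6] = hhmhkinjkmimlk$jmmllm
  rot[7] = hmhkinjkmimlk$jmmllmh
  rot[8] = mhkinjkmimlk$jmmllmhh
  rot[9] = hkinjkmimlk$jmmllmhhm
  rot[10] = kinjkmimlk$jmmllmhhmh
  rot[11] = injkmimlk$jmmllmhhmhk
  rot[12] = njkmimlk$jmmllmhhmhki
  rot[13] = jkmimlk$jmmllmhhmhkin
  rot[14] = kmimlk$jmmllmhhmhkinj
  rot[15] = mimlk$jmmllmhhmhkinjk
  rot[16] = imlk$jmmllmhhmhkinjkm
  rot[17] = mlk$jmmllmhhmhkinjkmi
  rot[18] = lk$jmmllmhhmhkinjkmim
  rot[19] = k$jmmllmhhmhkinjkmiml
  rot[20] = $jmmllmhhmhkinjkmimlk
Sorted (with $ < everything):
  sorted[0] = $jmmllmhhmhkinjkmimlk
  sorted[1] = hhmhkinjkmimlk$jmmllm
  sorted[2] = hkinjkmimlk$jmmllmhhm
  sorted[3] = hmhkinjkmimlk$jmmllmh
  sorted[4] = imlk$jmmllmhhmhkinjkm
  sorted[5] = injkmimlk$jmmllmhhmhk
  sorted[6] = jkmimlk$jmmllmhhmhkin
  sorted[7] = jmmllmhhmhkinjkmimlk$
  sorted[8] = k$jmmllmhhmhkinjkmiml
  sorted[9] = kinjkmimlk$jmmllmhhmh
  sorted[10] = kmimlk$jmmllmhhmhkinj
  sorted[11] = lk$jmmllmhhmhkinjkmim
  sorted[12] = llmhhmhkinjkmimlk$jmm
  sorted[13] = lmhhmhkinjkmimlk$jmml
  sorted[14] = mhhmhkinjkmimlk$jmmll
  sorted[15] = mhkinjkmimlk$jmmllmhh
  sorted[16] = mimlk$jmmllmhhmhkinjk
  sorted[17] = mlk$jmmllmhhmhkinjkmi
  sorted[18] = mllmhhmhkinjkmimlk$jm
  sorted[19] = mmllmhhmhkinjkmimlk$j
  sorted[20] = njkmimlk$jmmllmhhmhki
sorted[20] = njkmimlk$jmmllmhhmhki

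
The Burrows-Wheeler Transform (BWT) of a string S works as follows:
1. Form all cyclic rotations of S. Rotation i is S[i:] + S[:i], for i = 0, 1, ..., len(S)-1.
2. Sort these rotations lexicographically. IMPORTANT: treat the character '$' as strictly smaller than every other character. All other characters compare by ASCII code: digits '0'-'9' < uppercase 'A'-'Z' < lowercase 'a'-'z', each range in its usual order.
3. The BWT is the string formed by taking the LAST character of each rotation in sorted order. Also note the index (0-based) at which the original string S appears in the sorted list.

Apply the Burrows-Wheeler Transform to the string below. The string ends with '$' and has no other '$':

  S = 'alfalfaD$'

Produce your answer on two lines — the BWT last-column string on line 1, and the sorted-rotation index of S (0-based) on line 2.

All 9 rotations (rotation i = S[i:]+S[:i]):
  rot[0] = alfalfaD$
  rot[1] = lfalfaD$a
  rot[2] = falfaD$al
  rot[3] = alfaD$alf
  rot[4] = lfaD$alfa
  rot[5] = faD$alfal
  rot[6] = aD$alfalf
  rot[7] = D$alfalfa
  rot[8] = $alfalfaD
Sorted (with $ < everything):
  sorted[0] = $alfalfaD  (last char: 'D')
  sorted[1] = D$alfalfa  (last char: 'a')
  sorted[2] = aD$alfalf  (last char: 'f')
  sorted[3] = alfaD$alf  (last char: 'f')
  sorted[4] = alfalfaD$  (last char: '$')
  sorted[5] = faD$alfal  (last char: 'l')
  sorted[6] = falfaD$al  (last char: 'l')
  sorted[7] = lfaD$alfa  (last char: 'a')
  sorted[8] = lfalfaD$a  (last char: 'a')
Last column: Daff$llaa
Original string S is at sorted index 4

Answer: Daff$llaa
4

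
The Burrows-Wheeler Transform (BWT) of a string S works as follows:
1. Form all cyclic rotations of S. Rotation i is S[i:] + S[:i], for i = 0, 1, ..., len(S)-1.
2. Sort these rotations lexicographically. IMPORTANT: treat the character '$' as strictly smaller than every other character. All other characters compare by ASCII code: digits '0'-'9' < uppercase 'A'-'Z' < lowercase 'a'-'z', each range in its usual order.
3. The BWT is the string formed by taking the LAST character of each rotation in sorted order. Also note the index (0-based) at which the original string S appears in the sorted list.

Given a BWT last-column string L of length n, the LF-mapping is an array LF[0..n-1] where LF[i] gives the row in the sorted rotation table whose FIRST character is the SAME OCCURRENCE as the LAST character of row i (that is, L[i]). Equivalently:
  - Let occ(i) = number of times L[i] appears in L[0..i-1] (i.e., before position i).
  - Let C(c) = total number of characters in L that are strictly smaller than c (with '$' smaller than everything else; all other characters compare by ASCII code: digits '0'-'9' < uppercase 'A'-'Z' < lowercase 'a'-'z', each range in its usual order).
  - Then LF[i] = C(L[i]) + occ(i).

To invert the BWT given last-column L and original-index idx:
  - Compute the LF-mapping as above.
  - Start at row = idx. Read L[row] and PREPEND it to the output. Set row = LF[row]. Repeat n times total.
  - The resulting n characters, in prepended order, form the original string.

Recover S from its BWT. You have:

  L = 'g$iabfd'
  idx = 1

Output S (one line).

LF mapping: 5 0 6 1 2 4 3
Walk LF starting at row 1, prepending L[row]:
  step 1: row=1, L[1]='$', prepend. Next row=LF[1]=0
  step 2: row=0, L[0]='g', prepend. Next row=LF[0]=5
  step 3: row=5, L[5]='f', prepend. Next row=LF[5]=4
  step 4: row=4, L[4]='b', prepend. Next row=LF[4]=2
  step 5: row=2, L[2]='i', prepend. Next row=LF[2]=6
  step 6: row=6, L[6]='d', prepend. Next row=LF[6]=3
  step 7: row=3, L[3]='a', prepend. Next row=LF[3]=1
Reversed output: adibfg$

Answer: adibfg$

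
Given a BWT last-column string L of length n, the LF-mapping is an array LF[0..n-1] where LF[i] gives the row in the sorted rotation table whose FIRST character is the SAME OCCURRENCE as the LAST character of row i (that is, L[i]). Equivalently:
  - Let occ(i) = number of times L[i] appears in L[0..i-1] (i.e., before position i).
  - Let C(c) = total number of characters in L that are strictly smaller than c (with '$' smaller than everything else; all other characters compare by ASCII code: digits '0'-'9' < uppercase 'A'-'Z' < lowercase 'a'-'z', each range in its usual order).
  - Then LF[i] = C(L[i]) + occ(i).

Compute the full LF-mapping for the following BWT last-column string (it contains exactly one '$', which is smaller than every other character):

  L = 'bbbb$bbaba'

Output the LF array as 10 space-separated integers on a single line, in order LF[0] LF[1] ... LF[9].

Char counts: '$':1, 'a':2, 'b':7
C (first-col start): C('$')=0, C('a')=1, C('b')=3
L[0]='b': occ=0, LF[0]=C('b')+0=3+0=3
L[1]='b': occ=1, LF[1]=C('b')+1=3+1=4
L[2]='b': occ=2, LF[2]=C('b')+2=3+2=5
L[3]='b': occ=3, LF[3]=C('b')+3=3+3=6
L[4]='$': occ=0, LF[4]=C('$')+0=0+0=0
L[5]='b': occ=4, LF[5]=C('b')+4=3+4=7
L[6]='b': occ=5, LF[6]=C('b')+5=3+5=8
L[7]='a': occ=0, LF[7]=C('a')+0=1+0=1
L[8]='b': occ=6, LF[8]=C('b')+6=3+6=9
L[9]='a': occ=1, LF[9]=C('a')+1=1+1=2

Answer: 3 4 5 6 0 7 8 1 9 2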